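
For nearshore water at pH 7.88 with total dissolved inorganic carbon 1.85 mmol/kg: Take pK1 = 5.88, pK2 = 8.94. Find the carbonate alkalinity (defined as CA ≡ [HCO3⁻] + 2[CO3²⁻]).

CA = [HCO3⁻] + 2[CO3²⁻] = (α₁ + 2α₂)·DIC
At pH 7.88: [H⁺]/K1 = 10^-2.00 = 0.010000, K2/[H⁺] = 10^-1.06 = 0.087096
α₁ = 1/(1 + 0.010000 + 0.087096) = 1/1.0971 = 0.9115; α₂ = α₁·K2/[H⁺] = 0.07939
α₁ + 2α₂ = 1.0703
CA = 1.0703 × 1.85 = 1.98 mmol/kg

CA = 1.98 mmol/kg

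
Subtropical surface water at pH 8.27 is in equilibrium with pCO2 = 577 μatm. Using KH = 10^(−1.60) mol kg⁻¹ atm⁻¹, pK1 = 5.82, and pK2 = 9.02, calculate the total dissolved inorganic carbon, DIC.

[CO2*] = KH · pCO2 = 10^(−1.60) × 577×10^-6 = 1.449×10^-5 mol/kg
α₀ = 1/(1 + K1/[H⁺] + K1K2/[H⁺]²) = 1/(1 + 10^+2.45 + 10^+1.70) = 0.003003
DIC = [CO2*]/α₀ = 1.449×10^-5 / 0.003003 = 4.83 mmol/kg

DIC = 4.83 mmol/kg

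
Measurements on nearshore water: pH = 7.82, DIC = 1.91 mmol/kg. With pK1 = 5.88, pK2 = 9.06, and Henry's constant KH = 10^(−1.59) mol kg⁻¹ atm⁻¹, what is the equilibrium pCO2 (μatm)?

pCO2 = 798 μatm

α₀ = 1 / (1 + K1/[H⁺] + K1K2/[H⁺]²) = 1 / (1 + 10^+1.94 + 10^+0.70)
   = 1 / (1 + 87.096 + 5.0119) = 1/93.108 = 0.01074
[CO2*] = α₀ × DIC = 0.01074 × 1.91 = 0.02051 mmol/kg
pCO2 = [CO2*]/KH = 2.051×10^-5 / 2.570×10^-2 = 798 μatm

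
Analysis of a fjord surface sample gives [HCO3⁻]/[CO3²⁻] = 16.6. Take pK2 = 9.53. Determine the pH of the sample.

From K2 = [H⁺][CO3²⁻]/[HCO3⁻]:  pH = pK2 − log₁₀([HCO3⁻]/[CO3²⁻])
log₁₀(16.6) = +1.220
pH = 9.53 − (+1.220) = 8.31

pH = 8.31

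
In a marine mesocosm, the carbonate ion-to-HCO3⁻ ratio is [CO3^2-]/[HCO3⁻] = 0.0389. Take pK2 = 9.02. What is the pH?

From K2 = [H⁺][CO3^2-]/[HCO3⁻]:  pH = pK2 + log₁₀([CO3^2-]/[HCO3⁻])
log₁₀(0.0389) = -1.410
pH = 9.02 + (-1.410) = 7.61

pH = 7.61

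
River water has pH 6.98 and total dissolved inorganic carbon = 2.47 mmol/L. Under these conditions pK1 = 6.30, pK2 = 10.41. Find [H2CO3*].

[CO2*] = 0.427 mmol/L

α₀ = 1 / (1 + K1/[H⁺] + K1K2/[H⁺]²) = 1 / (1 + 10^+0.68 + 10^-2.75)
   = 1 / (1 + 4.7863 + 0.0017783) = 1/5.7881 = 0.1728
[CO2*] = α₀ × DIC = 0.1728 × 2.47 = 0.427 mmol/L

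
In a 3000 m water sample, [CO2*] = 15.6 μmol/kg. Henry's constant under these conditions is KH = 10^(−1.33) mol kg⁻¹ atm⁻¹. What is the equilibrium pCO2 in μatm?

KH = 10^(−1.33) = 4.677×10^-2 mol kg⁻¹ atm⁻¹
pCO2 = [CO2*]/KH = 15.6×10^-6 / 4.677×10^-2 = 3.34×10^-4 atm = 334 μatm

pCO2 = 334 μatm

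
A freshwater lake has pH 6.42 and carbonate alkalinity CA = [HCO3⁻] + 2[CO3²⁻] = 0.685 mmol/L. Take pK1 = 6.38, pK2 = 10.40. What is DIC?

DIC = 1.31 mmol/L

CA = [HCO3⁻] + 2[CO3²⁻] = (α₁ + 2α₂)·DIC
At pH 6.42: [H⁺]/K1 = 10^-0.04 = 0.91201, K2/[H⁺] = 10^-3.98 = 0.00010471
α₁ = 1/(1 + 0.91201 + 0.00010471) = 1/1.9121 = 0.5230; α₂ = α₁·K2/[H⁺] = 5.476×10^-5
α₁ + 2α₂ = 0.5231
DIC = CA / (α₁ + 2α₂) = 0.685 / 0.5231 = 1.31 mmol/L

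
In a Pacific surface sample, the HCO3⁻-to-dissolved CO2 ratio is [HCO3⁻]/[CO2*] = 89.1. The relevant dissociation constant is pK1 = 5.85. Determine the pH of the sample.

pH = 7.80

From K1 = [H⁺][HCO3⁻]/[CO2*]:  pH = pK1 + log₁₀([HCO3⁻]/[CO2*])
log₁₀(89.1) = +1.950
pH = 5.85 + (+1.950) = 7.80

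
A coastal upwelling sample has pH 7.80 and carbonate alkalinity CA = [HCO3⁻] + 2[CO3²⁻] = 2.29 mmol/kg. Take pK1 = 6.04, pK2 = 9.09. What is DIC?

DIC = 2.22 mmol/kg

CA = [HCO3⁻] + 2[CO3²⁻] = (α₁ + 2α₂)·DIC
At pH 7.80: [H⁺]/K1 = 10^-1.76 = 0.017378, K2/[H⁺] = 10^-1.29 = 0.051286
α₁ = 1/(1 + 0.017378 + 0.051286) = 1/1.0687 = 0.9357; α₂ = α₁·K2/[H⁺] = 0.04799
α₁ + 2α₂ = 1.0317
DIC = CA / (α₁ + 2α₂) = 2.29 / 1.0317 = 2.22 mmol/kg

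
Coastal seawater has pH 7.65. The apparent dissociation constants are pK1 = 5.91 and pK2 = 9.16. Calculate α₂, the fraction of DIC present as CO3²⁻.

α₂ = 1 / (1 + [H⁺]/K2 + [H⁺]²/(K1K2)) = 1 / (1 + 10^+1.51 + 10^-0.23)
   = 1 / (1 + 32.359 + 0.58884) = 1/33.948 = 0.02946

α₂ = 0.0295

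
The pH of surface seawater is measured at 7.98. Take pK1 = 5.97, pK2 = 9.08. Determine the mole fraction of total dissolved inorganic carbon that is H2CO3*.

α₀ = 1 / (1 + K1/[H⁺] + K1K2/[H⁺]²) = 1 / (1 + 10^+2.01 + 10^+0.91)
   = 1 / (1 + 102.33 + 8.1283) = 1/111.46 = 0.008972

α₀ = 0.00897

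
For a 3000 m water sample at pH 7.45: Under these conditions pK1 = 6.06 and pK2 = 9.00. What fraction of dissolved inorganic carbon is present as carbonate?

α₂ = 1 / (1 + [H⁺]/K2 + [H⁺]²/(K1K2)) = 1 / (1 + 10^+1.55 + 10^+0.16)
   = 1 / (1 + 35.481 + 1.4454) = 1/37.927 = 0.02637

α₂ = 0.0264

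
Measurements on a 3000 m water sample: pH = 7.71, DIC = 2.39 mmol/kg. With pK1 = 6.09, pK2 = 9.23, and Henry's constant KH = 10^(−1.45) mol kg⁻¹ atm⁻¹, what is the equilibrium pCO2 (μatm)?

pCO2 = 1530 μatm

α₀ = 1 / (1 + K1/[H⁺] + K1K2/[H⁺]²) = 1 / (1 + 10^+1.62 + 10^+0.10)
   = 1 / (1 + 41.687 + 1.2589) = 1/43.946 = 0.02276
[CO2*] = α₀ × DIC = 0.02276 × 2.39 = 0.05439 mmol/kg
pCO2 = [CO2*]/KH = 5.439×10^-5 / 3.548×10^-2 = 1530 μatm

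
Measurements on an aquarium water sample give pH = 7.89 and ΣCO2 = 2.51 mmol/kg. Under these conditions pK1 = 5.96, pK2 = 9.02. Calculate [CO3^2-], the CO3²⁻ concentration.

[CO3²⁻] = 0.171 mmol/kg

α₂ = 1 / (1 + [H⁺]/K2 + [H⁺]²/(K1K2)) = 1 / (1 + 10^+1.13 + 10^-0.80)
   = 1 / (1 + 13.490 + 0.15849) = 1/14.648 = 0.06827
[CO3²⁻] = α₂ × DIC = 0.06827 × 2.51 = 0.171 mmol/kg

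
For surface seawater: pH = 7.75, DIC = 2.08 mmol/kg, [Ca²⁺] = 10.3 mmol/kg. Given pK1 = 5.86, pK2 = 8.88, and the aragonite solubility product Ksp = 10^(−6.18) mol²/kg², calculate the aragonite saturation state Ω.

α₂ = 1 / (1 + [H⁺]/K2 + [H⁺]²/(K1K2)) = 1 / (1 + 10^+1.13 + 10^-0.76)
   = 1 / (1 + 13.490 + 0.17378) = 1/14.663 = 0.06820
[CO3²⁻] = α₂ × DIC = 0.06820 × 2.08 = 0.1418 mmol/kg
Ksp = 10^(−6.18) = 6.607×10^-7
Ω = [Ca²⁺][CO3²⁻]/Ksp = (10.3×10^-3)(1.418×10^-4) / 6.607×10^-7 = 2.21

Ω = 2.21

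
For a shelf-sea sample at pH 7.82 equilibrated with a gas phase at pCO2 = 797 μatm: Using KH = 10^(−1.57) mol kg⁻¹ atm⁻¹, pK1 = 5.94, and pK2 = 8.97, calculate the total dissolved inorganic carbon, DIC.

[CO2*] = KH · pCO2 = 10^(−1.57) × 797×10^-6 = 2.145×10^-5 mol/kg
α₀ = 1/(1 + K1/[H⁺] + K1K2/[H⁺]²) = 1/(1 + 10^+1.88 + 10^+0.73) = 0.01216
DIC = [CO2*]/α₀ = 2.145×10^-5 / 0.01216 = 1.76 mmol/kg

DIC = 1.76 mmol/kg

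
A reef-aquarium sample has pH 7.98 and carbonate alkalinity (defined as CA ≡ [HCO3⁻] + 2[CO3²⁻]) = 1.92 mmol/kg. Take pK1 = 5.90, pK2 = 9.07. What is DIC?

CA = [HCO3⁻] + 2[CO3²⁻] = (α₁ + 2α₂)·DIC
At pH 7.98: [H⁺]/K1 = 10^-2.08 = 0.0083176, K2/[H⁺] = 10^-1.09 = 0.081283
α₁ = 1/(1 + 0.0083176 + 0.081283) = 1/1.0896 = 0.9178; α₂ = α₁·K2/[H⁺] = 0.07460
α₁ + 2α₂ = 1.0670
DIC = CA / (α₁ + 2α₂) = 1.92 / 1.0670 = 1.80 mmol/kg

DIC = 1.80 mmol/kg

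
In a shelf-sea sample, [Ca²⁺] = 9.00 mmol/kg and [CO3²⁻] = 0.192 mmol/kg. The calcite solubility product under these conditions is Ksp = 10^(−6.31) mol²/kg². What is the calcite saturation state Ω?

Ksp = 10^(−6.31) = 4.898×10^-7
Ω = [Ca²⁺][CO3²⁻]/Ksp = (9.00×10^-3)(0.192×10^-3) / 4.898×10^-7 = 3.53

Ω = 3.53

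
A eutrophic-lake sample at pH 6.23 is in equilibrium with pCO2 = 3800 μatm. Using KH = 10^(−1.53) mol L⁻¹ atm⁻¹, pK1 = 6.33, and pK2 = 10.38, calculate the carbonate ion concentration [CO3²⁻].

[CO3²⁻] = 0.00631 μmol/L

[CO2*] = KH · pCO2 = 10^(−1.53) × 3800×10^-6 = 1.121×10^-4 mol/L
α₀ = 1/(1 + K1/[H⁺] + K1K2/[H⁺]²) = 1/(1 + 10^-0.10 + 10^-4.25) = 0.5573
DIC = [CO2*]/α₀ = 1.121×10^-4 / 0.5573 = 0.2012 mmol/L
[CO3²⁻] = α₂·DIC; α₂ = 3.134×10^-5, so [CO3²⁻] = 3.134×10^-5 × 0.2012 = 6.31×10^-6 mmol/L = 0.00631 μmol/L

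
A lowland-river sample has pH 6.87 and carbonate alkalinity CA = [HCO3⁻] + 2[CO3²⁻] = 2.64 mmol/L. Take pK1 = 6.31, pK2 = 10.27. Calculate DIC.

CA = [HCO3⁻] + 2[CO3²⁻] = (α₁ + 2α₂)·DIC
At pH 6.87: [H⁺]/K1 = 10^-0.56 = 0.27542, K2/[H⁺] = 10^-3.40 = 0.00039811
α₁ = 1/(1 + 0.27542 + 0.00039811) = 1/1.2758 = 0.7838; α₂ = α₁·K2/[H⁺] = 0.0003120
α₁ + 2α₂ = 0.7844
DIC = CA / (α₁ + 2α₂) = 2.64 / 0.7844 = 3.37 mmol/L

DIC = 3.37 mmol/L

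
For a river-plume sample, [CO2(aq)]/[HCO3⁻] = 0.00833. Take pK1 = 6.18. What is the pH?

pH = 8.26

From K1 = [H⁺][HCO3⁻]/[CO2(aq)]:  pH = pK1 − log₁₀([CO2(aq)]/[HCO3⁻])
log₁₀(0.00833) = -2.079
pH = 6.18 − (-2.079) = 8.26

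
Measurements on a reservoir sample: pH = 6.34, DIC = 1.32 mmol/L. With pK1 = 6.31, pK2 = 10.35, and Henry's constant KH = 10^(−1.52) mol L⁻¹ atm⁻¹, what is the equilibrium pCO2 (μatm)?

pCO2 = 2.11×10^4 μatm

α₀ = 1 / (1 + K1/[H⁺] + K1K2/[H⁺]²) = 1 / (1 + 10^+0.03 + 10^-3.98)
   = 1 / (1 + 1.0715 + 0.00010471) = 1/2.0716 = 0.4827
[CO2*] = α₀ × DIC = 0.4827 × 1.32 = 0.6372 mmol/L
pCO2 = [CO2*]/KH = 6.372×10^-4 / 3.020×10^-2 = 2.11×10^4 μatm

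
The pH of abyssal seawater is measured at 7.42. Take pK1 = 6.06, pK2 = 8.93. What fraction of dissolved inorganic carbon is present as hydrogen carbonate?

α₁ = 1 / (1 + [H⁺]/K1 + K2/[H⁺]) = 1 / (1 + 10^-1.36 + 10^-1.51)
   = 1 / (1 + 0.043652 + 0.030903) = 1/1.0746 = 0.9306

α₁ = 0.931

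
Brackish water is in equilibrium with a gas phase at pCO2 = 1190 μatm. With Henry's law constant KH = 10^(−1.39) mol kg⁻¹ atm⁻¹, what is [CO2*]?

KH = 10^(−1.39) = 4.074×10^-2 mol kg⁻¹ atm⁻¹
[CO2*] = KH · pCO2 = 4.074×10^-2 × 1190×10^-6 atm = 4.85×10^-5 mol/kg

[CO2*] = 48.5 μmol/kg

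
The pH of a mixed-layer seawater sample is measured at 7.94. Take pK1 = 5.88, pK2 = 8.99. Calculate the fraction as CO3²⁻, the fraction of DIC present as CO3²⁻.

α₂ = 1 / (1 + [H⁺]/K2 + [H⁺]²/(K1K2)) = 1 / (1 + 10^+1.05 + 10^-1.01)
   = 1 / (1 + 11.220 + 0.097724) = 1/12.318 = 0.08118

α₂ = 0.0812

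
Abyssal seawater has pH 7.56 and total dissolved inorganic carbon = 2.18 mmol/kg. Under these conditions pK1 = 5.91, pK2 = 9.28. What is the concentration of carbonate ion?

[CO3²⁻] = 0.0399 mmol/kg

α₂ = 1 / (1 + [H⁺]/K2 + [H⁺]²/(K1K2)) = 1 / (1 + 10^+1.72 + 10^+0.07)
   = 1 / (1 + 52.481 + 1.1749) = 1/54.656 = 0.01830
[CO3²⁻] = α₂ × DIC = 0.01830 × 2.18 = 0.0399 mmol/kg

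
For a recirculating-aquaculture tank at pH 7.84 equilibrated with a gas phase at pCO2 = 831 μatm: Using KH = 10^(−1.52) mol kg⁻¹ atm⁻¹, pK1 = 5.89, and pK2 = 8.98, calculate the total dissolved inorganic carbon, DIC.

DIC = 2.42 mmol/kg

[CO2*] = KH · pCO2 = 10^(−1.52) × 831×10^-6 = 2.510×10^-5 mol/kg
α₀ = 1/(1 + K1/[H⁺] + K1K2/[H⁺]²) = 1/(1 + 10^+1.95 + 10^+0.81) = 0.01035
DIC = [CO2*]/α₀ = 2.510×10^-5 / 0.01035 = 2.42 mmol/kg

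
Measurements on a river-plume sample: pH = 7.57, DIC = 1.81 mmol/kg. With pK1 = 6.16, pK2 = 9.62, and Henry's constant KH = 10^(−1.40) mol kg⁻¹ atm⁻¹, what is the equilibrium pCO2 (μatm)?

α₀ = 1 / (1 + K1/[H⁺] + K1K2/[H⁺]²) = 1 / (1 + 10^+1.41 + 10^-0.64)
   = 1 / (1 + 25.704 + 0.22909) = 1/26.933 = 0.03713
[CO2*] = α₀ × DIC = 0.03713 × 1.81 = 0.06720 mmol/kg
pCO2 = [CO2*]/KH = 6.720×10^-5 / 3.981×10^-2 = 1690 μatm

pCO2 = 1690 μatm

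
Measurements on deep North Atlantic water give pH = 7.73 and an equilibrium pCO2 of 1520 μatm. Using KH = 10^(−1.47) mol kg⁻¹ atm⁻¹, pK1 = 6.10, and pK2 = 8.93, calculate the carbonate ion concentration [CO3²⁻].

[CO3²⁻] = 0.139 mmol/kg

[CO2*] = KH · pCO2 = 10^(−1.47) × 1520×10^-6 = 5.150×10^-5 mol/kg
α₀ = 1/(1 + K1/[H⁺] + K1K2/[H⁺]²) = 1/(1 + 10^+1.63 + 10^+0.43) = 0.02158
DIC = [CO2*]/α₀ = 5.150×10^-5 / 0.02158 = 2.387 mmol/kg
[CO3²⁻] = α₂·DIC; α₂ = 0.05807, so [CO3²⁻] = 0.05807 × 2.387 = 0.139 mmol/kg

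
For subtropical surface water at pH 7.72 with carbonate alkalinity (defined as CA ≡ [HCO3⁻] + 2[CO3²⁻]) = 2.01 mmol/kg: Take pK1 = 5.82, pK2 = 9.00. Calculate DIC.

DIC = 1.94 mmol/kg

CA = [HCO3⁻] + 2[CO3²⁻] = (α₁ + 2α₂)·DIC
At pH 7.72: [H⁺]/K1 = 10^-1.90 = 0.012589, K2/[H⁺] = 10^-1.28 = 0.052481
α₁ = 1/(1 + 0.012589 + 0.052481) = 1/1.0651 = 0.9389; α₂ = α₁·K2/[H⁺] = 0.04927
α₁ + 2α₂ = 1.0375
DIC = CA / (α₁ + 2α₂) = 2.01 / 1.0375 = 1.94 mmol/kg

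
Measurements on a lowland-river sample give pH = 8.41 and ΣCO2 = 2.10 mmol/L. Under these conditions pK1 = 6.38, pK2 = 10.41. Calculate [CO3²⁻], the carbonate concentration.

[CO3²⁻] = 0.0206 mmol/L

α₂ = 1 / (1 + [H⁺]/K2 + [H⁺]²/(K1K2)) = 1 / (1 + 10^+2.00 + 10^-0.03)
   = 1 / (1 + 100.00 + 0.93325) = 1/101.93 = 0.009810
[CO3²⁻] = α₂ × DIC = 0.009810 × 2.10 = 0.0206 mmol/L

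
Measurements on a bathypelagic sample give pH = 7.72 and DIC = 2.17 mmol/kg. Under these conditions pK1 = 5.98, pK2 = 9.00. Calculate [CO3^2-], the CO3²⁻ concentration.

α₂ = 1 / (1 + [H⁺]/K2 + [H⁺]²/(K1K2)) = 1 / (1 + 10^+1.28 + 10^-0.46)
   = 1 / (1 + 19.055 + 0.34674) = 1/20.401 = 0.04902
[CO3²⁻] = α₂ × DIC = 0.04902 × 2.17 = 0.106 mmol/kg

[CO3²⁻] = 0.106 mmol/kg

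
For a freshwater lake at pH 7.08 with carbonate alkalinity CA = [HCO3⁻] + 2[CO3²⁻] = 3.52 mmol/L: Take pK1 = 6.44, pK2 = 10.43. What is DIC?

DIC = 4.32 mmol/L

CA = [HCO3⁻] + 2[CO3²⁻] = (α₁ + 2α₂)·DIC
At pH 7.08: [H⁺]/K1 = 10^-0.64 = 0.22909, K2/[H⁺] = 10^-3.35 = 0.00044668
α₁ = 1/(1 + 0.22909 + 0.00044668) = 1/1.2295 = 0.8133; α₂ = α₁·K2/[H⁺] = 0.0003633
α₁ + 2α₂ = 0.8140
DIC = CA / (α₁ + 2α₂) = 3.52 / 0.8140 = 4.32 mmol/L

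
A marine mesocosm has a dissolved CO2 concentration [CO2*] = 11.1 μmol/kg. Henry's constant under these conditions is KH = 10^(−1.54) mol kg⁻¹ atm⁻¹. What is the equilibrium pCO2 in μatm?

KH = 10^(−1.54) = 2.884×10^-2 mol kg⁻¹ atm⁻¹
pCO2 = [CO2*]/KH = 11.1×10^-6 / 2.884×10^-2 = 3.85×10^-4 atm = 385 μatm

pCO2 = 385 μatm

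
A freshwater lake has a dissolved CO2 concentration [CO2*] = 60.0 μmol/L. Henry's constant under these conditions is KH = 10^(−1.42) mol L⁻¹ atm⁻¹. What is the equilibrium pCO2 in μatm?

KH = 10^(−1.42) = 3.802×10^-2 mol L⁻¹ atm⁻¹
pCO2 = [CO2*]/KH = 60.0×10^-6 / 3.802×10^-2 = 1.58×10^-3 atm = 1580 μatm

pCO2 = 1580 μatm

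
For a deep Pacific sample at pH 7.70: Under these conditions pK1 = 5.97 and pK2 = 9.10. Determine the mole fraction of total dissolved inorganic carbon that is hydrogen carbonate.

α₁ = 0.945

α₁ = 1 / (1 + [H⁺]/K1 + K2/[H⁺]) = 1 / (1 + 10^-1.73 + 10^-1.40)
   = 1 / (1 + 0.018621 + 0.039811) = 1/1.0584 = 0.9448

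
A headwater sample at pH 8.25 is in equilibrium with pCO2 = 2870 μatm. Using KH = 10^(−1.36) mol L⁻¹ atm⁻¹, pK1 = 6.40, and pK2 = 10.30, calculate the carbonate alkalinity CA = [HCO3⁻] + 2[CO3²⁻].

CA = 9.03 mmol/L

[CO2*] = KH · pCO2 = 10^(−1.36) × 2870×10^-6 = 1.253×10^-4 mol/L
α₀ = 1/(1 + K1/[H⁺] + K1K2/[H⁺]²) = 1/(1 + 10^+1.85 + 10^-0.20) = 0.01381
DIC = [CO2*]/α₀ = 1.253×10^-4 / 0.01381 = 9.073 mmol/L
CA = (α₁ + 2α₂)·DIC = (0.9775 + 2×0.008712) × 9.073 = 9.03 mmol/L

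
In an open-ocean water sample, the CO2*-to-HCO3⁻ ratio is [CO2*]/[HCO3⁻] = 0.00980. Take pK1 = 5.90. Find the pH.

pH = 7.91

From K1 = [H⁺][HCO3⁻]/[CO2*]:  pH = pK1 − log₁₀([CO2*]/[HCO3⁻])
log₁₀(0.00980) = -2.009
pH = 5.90 − (-2.009) = 7.91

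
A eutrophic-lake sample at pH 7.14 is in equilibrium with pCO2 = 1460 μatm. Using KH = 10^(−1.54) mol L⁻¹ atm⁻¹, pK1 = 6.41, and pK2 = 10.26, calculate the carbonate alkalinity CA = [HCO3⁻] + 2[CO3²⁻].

[CO2*] = KH · pCO2 = 10^(−1.54) × 1460×10^-6 = 4.211×10^-5 mol/L
α₀ = 1/(1 + K1/[H⁺] + K1K2/[H⁺]²) = 1/(1 + 10^+0.73 + 10^-2.39) = 0.1569
DIC = [CO2*]/α₀ = 4.211×10^-5 / 0.1569 = 0.2684 mmol/L
CA = (α₁ + 2α₂)·DIC = (0.8425 + 2×0.0006391) × 0.2684 = 0.226 mmol/L

CA = 0.226 mmol/L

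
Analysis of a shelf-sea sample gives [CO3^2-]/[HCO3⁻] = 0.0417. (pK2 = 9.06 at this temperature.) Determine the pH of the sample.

From K2 = [H⁺][CO3^2-]/[HCO3⁻]:  pH = pK2 + log₁₀([CO3^2-]/[HCO3⁻])
log₁₀(0.0417) = -1.380
pH = 9.06 + (-1.380) = 7.68

pH = 7.68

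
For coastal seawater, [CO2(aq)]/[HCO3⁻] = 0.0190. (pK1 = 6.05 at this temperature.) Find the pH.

From K1 = [H⁺][HCO3⁻]/[CO2(aq)]:  pH = pK1 − log₁₀([CO2(aq)]/[HCO3⁻])
log₁₀(0.0190) = -1.721
pH = 6.05 − (-1.721) = 7.77

pH = 7.77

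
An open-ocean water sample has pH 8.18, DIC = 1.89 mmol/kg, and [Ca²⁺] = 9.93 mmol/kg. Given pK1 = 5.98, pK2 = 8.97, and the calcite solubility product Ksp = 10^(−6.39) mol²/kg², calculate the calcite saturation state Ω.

α₂ = 1 / (1 + [H⁺]/K2 + [H⁺]²/(K1K2)) = 1 / (1 + 10^+0.79 + 10^-1.41)
   = 1 / (1 + 6.1660 + 0.038905) = 1/7.2049 = 0.1388
[CO3²⁻] = α₂ × DIC = 0.1388 × 1.89 = 0.2623 mmol/kg
Ksp = 10^(−6.39) = 4.074×10^-7
Ω = [Ca²⁺][CO3²⁻]/Ksp = (9.93×10^-3)(2.623×10^-4) / 4.074×10^-7 = 6.39

Ω = 6.39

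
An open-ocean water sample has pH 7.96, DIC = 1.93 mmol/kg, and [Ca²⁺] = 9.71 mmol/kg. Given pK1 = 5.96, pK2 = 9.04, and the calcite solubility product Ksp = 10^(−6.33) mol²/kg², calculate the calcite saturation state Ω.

α₂ = 1 / (1 + [H⁺]/K2 + [H⁺]²/(K1K2)) = 1 / (1 + 10^+1.08 + 10^-0.92)
   = 1 / (1 + 12.023 + 0.12023) = 1/13.143 = 0.07609
[CO3²⁻] = α₂ × DIC = 0.07609 × 1.93 = 0.1468 mmol/kg
Ksp = 10^(−6.33) = 4.677×10^-7
Ω = [Ca²⁺][CO3²⁻]/Ksp = (9.71×10^-3)(1.468×10^-4) / 4.677×10^-7 = 3.05

Ω = 3.05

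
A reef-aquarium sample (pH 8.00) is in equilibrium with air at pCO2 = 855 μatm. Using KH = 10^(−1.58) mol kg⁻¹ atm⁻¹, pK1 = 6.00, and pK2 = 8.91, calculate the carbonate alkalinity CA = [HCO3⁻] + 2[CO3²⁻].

[CO2*] = KH · pCO2 = 10^(−1.58) × 855×10^-6 = 2.249×10^-5 mol/kg
α₀ = 1/(1 + K1/[H⁺] + K1K2/[H⁺]²) = 1/(1 + 10^+2.00 + 10^+1.09) = 0.008826
DIC = [CO2*]/α₀ = 2.249×10^-5 / 0.008826 = 2.548 mmol/kg
CA = (α₁ + 2α₂)·DIC = (0.8826 + 2×0.1086) × 2.548 = 2.80 mmol/kg

CA = 2.80 mmol/kg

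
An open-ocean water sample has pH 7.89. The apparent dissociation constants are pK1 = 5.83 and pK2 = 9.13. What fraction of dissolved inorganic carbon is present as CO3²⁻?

α₂ = 1 / (1 + [H⁺]/K2 + [H⁺]²/(K1K2)) = 1 / (1 + 10^+1.24 + 10^-0.82)
   = 1 / (1 + 17.378 + 0.15136) = 1/18.529 = 0.05397

α₂ = 0.0540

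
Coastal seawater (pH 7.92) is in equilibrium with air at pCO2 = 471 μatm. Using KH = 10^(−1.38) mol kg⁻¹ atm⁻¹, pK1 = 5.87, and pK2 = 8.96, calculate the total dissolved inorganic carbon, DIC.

[CO2*] = KH · pCO2 = 10^(−1.38) × 471×10^-6 = 1.963×10^-5 mol/kg
α₀ = 1/(1 + K1/[H⁺] + K1K2/[H⁺]²) = 1/(1 + 10^+2.05 + 10^+1.01) = 0.008101
DIC = [CO2*]/α₀ = 1.963×10^-5 / 0.008101 = 2.42 mmol/kg

DIC = 2.42 mmol/kg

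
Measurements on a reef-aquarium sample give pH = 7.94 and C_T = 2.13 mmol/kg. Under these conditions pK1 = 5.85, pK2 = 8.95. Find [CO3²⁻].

α₂ = 1 / (1 + [H⁺]/K2 + [H⁺]²/(K1K2)) = 1 / (1 + 10^+1.01 + 10^-1.08)
   = 1 / (1 + 10.233 + 0.083176) = 1/11.316 = 0.08837
[CO3²⁻] = α₂ × DIC = 0.08837 × 2.13 = 0.188 mmol/kg

[CO3²⁻] = 0.188 mmol/kg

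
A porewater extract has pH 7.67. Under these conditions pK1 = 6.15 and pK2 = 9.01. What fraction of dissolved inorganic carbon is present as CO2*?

α₀ = 0.0281

α₀ = 1 / (1 + K1/[H⁺] + K1K2/[H⁺]²) = 1 / (1 + 10^+1.52 + 10^+0.18)
   = 1 / (1 + 33.113 + 1.5136) = 1/35.627 = 0.02807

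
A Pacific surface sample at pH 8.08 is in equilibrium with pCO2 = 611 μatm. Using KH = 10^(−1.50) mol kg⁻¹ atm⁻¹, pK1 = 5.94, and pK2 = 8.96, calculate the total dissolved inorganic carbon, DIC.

DIC = 3.04 mmol/kg

[CO2*] = KH · pCO2 = 10^(−1.50) × 611×10^-6 = 1.932×10^-5 mol/kg
α₀ = 1/(1 + K1/[H⁺] + K1K2/[H⁺]²) = 1/(1 + 10^+2.14 + 10^+1.26) = 0.006360
DIC = [CO2*]/α₀ = 1.932×10^-5 / 0.006360 = 3.04 mmol/kg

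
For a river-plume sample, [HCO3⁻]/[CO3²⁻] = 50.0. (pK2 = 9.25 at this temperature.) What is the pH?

pH = 7.55

From K2 = [H⁺][CO3²⁻]/[HCO3⁻]:  pH = pK2 − log₁₀([HCO3⁻]/[CO3²⁻])
log₁₀(50.0) = +1.699
pH = 9.25 − (+1.699) = 7.55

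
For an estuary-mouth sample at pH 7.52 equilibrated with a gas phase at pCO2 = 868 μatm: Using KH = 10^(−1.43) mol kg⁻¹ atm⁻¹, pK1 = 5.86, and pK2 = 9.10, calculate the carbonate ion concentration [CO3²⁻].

[CO3²⁻] = 0.0388 mmol/kg

[CO2*] = KH · pCO2 = 10^(−1.43) × 868×10^-6 = 3.225×10^-5 mol/kg
α₀ = 1/(1 + K1/[H⁺] + K1K2/[H⁺]²) = 1/(1 + 10^+1.66 + 10^+0.08) = 0.02087
DIC = [CO2*]/α₀ = 3.225×10^-5 / 0.02087 = 1.545 mmol/kg
[CO3²⁻] = α₂·DIC; α₂ = 0.02509, so [CO3²⁻] = 0.02509 × 1.545 = 0.0388 mmol/kg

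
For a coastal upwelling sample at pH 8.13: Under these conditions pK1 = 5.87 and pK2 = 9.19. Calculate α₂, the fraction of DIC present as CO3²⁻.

α₂ = 0.0797

α₂ = 1 / (1 + [H⁺]/K2 + [H⁺]²/(K1K2)) = 1 / (1 + 10^+1.06 + 10^-1.20)
   = 1 / (1 + 11.482 + 0.063096) = 1/12.545 = 0.07972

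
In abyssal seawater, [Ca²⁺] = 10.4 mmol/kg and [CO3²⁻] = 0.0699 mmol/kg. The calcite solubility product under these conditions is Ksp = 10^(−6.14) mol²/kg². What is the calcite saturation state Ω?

Ksp = 10^(−6.14) = 7.244×10^-7
Ω = [Ca²⁺][CO3²⁻]/Ksp = (10.4×10^-3)(0.0699×10^-3) / 7.244×10^-7 = 1.00

Ω = 1.00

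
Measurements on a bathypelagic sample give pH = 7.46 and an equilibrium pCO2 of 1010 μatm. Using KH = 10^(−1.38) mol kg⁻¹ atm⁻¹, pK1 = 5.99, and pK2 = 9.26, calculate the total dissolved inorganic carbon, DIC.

[CO2*] = KH · pCO2 = 10^(−1.38) × 1010×10^-6 = 4.210×10^-5 mol/kg
α₀ = 1/(1 + K1/[H⁺] + K1K2/[H⁺]²) = 1/(1 + 10^+1.47 + 10^-0.33) = 0.03228
DIC = [CO2*]/α₀ = 4.210×10^-5 / 0.03228 = 1.30 mmol/kg

DIC = 1.30 mmol/kg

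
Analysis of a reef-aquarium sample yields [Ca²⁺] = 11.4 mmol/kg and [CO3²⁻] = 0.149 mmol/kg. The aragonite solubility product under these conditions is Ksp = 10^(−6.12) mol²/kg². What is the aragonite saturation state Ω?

Ksp = 10^(−6.12) = 7.586×10^-7
Ω = [Ca²⁺][CO3²⁻]/Ksp = (11.4×10^-3)(0.149×10^-3) / 7.586×10^-7 = 2.24

Ω = 2.24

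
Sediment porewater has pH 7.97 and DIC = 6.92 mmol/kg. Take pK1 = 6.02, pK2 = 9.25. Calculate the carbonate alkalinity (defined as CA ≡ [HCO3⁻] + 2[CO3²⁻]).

CA = 7.19 mmol/kg

CA = [HCO3⁻] + 2[CO3²⁻] = (α₁ + 2α₂)·DIC
At pH 7.97: [H⁺]/K1 = 10^-1.95 = 0.011220, K2/[H⁺] = 10^-1.28 = 0.052481
α₁ = 1/(1 + 0.011220 + 0.052481) = 1/1.0637 = 0.9401; α₂ = α₁·K2/[H⁺] = 0.04934
α₁ + 2α₂ = 1.0388
CA = 1.0388 × 6.92 = 7.19 mmol/kg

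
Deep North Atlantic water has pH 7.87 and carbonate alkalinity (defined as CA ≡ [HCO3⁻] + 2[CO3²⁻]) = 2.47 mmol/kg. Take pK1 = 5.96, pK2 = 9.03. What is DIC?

DIC = 2.35 mmol/kg

CA = [HCO3⁻] + 2[CO3²⁻] = (α₁ + 2α₂)·DIC
At pH 7.87: [H⁺]/K1 = 10^-1.91 = 0.012303, K2/[H⁺] = 10^-1.16 = 0.069183
α₁ = 1/(1 + 0.012303 + 0.069183) = 1/1.0815 = 0.9247; α₂ = α₁·K2/[H⁺] = 0.06397
α₁ + 2α₂ = 1.0526
DIC = CA / (α₁ + 2α₂) = 2.47 / 1.0526 = 2.35 mmol/kg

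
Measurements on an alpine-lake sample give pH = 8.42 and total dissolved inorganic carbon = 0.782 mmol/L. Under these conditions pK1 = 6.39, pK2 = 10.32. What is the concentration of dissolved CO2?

[CO2*] = 7.14 μmol/L

α₀ = 1 / (1 + K1/[H⁺] + K1K2/[H⁺]²) = 1 / (1 + 10^+2.03 + 10^+0.13)
   = 1 / (1 + 107.15 + 1.3490) = 1/109.50 = 0.009132
[CO2*] = α₀ × DIC = 0.009132 × 0.782 = 0.00714 mmol/L = 7.14 μmol/L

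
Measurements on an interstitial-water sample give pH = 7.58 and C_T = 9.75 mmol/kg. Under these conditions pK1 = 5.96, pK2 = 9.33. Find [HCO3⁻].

[HCO3⁻] = 9.36 mmol/kg

α₁ = 1 / (1 + [H⁺]/K1 + K2/[H⁺]) = 1 / (1 + 10^-1.62 + 10^-1.75)
   = 1 / (1 + 0.023988 + 0.017783) = 1/1.0418 = 0.9599
[HCO3⁻] = α₁ × DIC = 0.9599 × 9.75 = 9.36 mmol/kg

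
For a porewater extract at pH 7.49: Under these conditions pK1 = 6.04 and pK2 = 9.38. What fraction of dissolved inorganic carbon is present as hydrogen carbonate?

α₁ = 0.954

α₁ = 1 / (1 + [H⁺]/K1 + K2/[H⁺]) = 1 / (1 + 10^-1.45 + 10^-1.89)
   = 1 / (1 + 0.035481 + 0.012882) = 1/1.0484 = 0.9539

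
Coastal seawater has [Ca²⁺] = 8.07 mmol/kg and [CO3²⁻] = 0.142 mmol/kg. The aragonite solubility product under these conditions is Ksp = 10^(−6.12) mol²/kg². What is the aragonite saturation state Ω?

Ω = 1.51

Ksp = 10^(−6.12) = 7.586×10^-7
Ω = [Ca²⁺][CO3²⁻]/Ksp = (8.07×10^-3)(0.142×10^-3) / 7.586×10^-7 = 1.51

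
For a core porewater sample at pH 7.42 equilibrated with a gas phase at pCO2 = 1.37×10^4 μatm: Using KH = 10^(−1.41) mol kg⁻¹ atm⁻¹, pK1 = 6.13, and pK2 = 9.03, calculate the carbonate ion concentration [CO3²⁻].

[CO3²⁻] = 0.255 mmol/kg

[CO2*] = KH · pCO2 = 10^(−1.41) × 1.37×10^4×10^-6 = 5.330×10^-4 mol/kg
α₀ = 1/(1 + K1/[H⁺] + K1K2/[H⁺]²) = 1/(1 + 10^+1.29 + 10^-0.32) = 0.04767
DIC = [CO2*]/α₀ = 5.330×10^-4 / 0.04767 = 11.18 mmol/kg
[CO3²⁻] = α₂·DIC; α₂ = 0.02282, so [CO3²⁻] = 0.02282 × 11.18 = 0.255 mmol/kg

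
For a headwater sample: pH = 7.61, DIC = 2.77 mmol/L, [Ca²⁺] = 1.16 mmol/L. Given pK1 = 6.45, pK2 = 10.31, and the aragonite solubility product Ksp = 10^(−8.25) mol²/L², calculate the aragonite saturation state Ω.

α₂ = 1 / (1 + [H⁺]/K2 + [H⁺]²/(K1K2)) = 1 / (1 + 10^+2.70 + 10^+1.54)
   = 1 / (1 + 501.19 + 34.674) = 1/536.86 = 0.001863
[CO3²⁻] = α₂ × DIC = 0.001863 × 2.77 = 0.005160 mmol/L = 5.160 μmol/L
Ksp = 10^(−8.25) = 5.623×10^-9
Ω = [Ca²⁺][CO3²⁻]/Ksp = (1.16×10^-3)(5.160×10^-6) / 5.623×10^-9 = 1.06

Ω = 1.06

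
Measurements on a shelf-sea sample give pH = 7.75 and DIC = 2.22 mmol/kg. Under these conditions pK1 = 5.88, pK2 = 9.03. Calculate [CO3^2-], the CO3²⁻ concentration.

α₂ = 1 / (1 + [H⁺]/K2 + [H⁺]²/(K1K2)) = 1 / (1 + 10^+1.28 + 10^-0.59)
   = 1 / (1 + 19.055 + 0.25704) = 1/20.312 = 0.04923
[CO3²⁻] = α₂ × DIC = 0.04923 × 2.22 = 0.109 mmol/kg

[CO3²⁻] = 0.109 mmol/kg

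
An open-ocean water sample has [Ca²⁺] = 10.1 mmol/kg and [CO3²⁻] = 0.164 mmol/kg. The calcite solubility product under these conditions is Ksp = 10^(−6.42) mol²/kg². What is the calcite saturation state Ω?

Ksp = 10^(−6.42) = 3.802×10^-7
Ω = [Ca²⁺][CO3²⁻]/Ksp = (10.1×10^-3)(0.164×10^-3) / 3.802×10^-7 = 4.36

Ω = 4.36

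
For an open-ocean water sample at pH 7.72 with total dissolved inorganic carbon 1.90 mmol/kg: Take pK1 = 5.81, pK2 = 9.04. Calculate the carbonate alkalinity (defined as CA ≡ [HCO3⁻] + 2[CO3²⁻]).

CA = [HCO3⁻] + 2[CO3²⁻] = (α₁ + 2α₂)·DIC
At pH 7.72: [H⁺]/K1 = 10^-1.91 = 0.012303, K2/[H⁺] = 10^-1.32 = 0.047863
α₁ = 1/(1 + 0.012303 + 0.047863) = 1/1.0602 = 0.9432; α₂ = α₁·K2/[H⁺] = 0.04515
α₁ + 2α₂ = 1.0335
CA = 1.0335 × 1.90 = 1.96 mmol/kg

CA = 1.96 mmol/kg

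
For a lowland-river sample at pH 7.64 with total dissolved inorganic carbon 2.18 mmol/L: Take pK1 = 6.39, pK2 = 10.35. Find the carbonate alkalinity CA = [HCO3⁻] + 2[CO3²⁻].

CA = [HCO3⁻] + 2[CO3²⁻] = (α₁ + 2α₂)·DIC
At pH 7.64: [H⁺]/K1 = 10^-1.25 = 0.056234, K2/[H⁺] = 10^-2.71 = 0.0019498
α₁ = 1/(1 + 0.056234 + 0.0019498) = 1/1.0582 = 0.9450; α₂ = α₁·K2/[H⁺] = 0.001843
α₁ + 2α₂ = 0.9487
CA = 0.9487 × 2.18 = 2.07 mmol/L

CA = 2.07 mmol/L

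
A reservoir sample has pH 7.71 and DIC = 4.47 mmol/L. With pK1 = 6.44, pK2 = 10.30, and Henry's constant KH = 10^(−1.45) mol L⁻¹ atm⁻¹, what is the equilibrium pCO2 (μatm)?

α₀ = 1 / (1 + K1/[H⁺] + K1K2/[H⁺]²) = 1 / (1 + 10^+1.27 + 10^-1.32)
   = 1 / (1 + 18.621 + 0.047863) = 1/19.669 = 0.05084
[CO2*] = α₀ × DIC = 0.05084 × 4.47 = 0.2273 mmol/L
pCO2 = [CO2*]/KH = 2.273×10^-4 / 3.548×10^-2 = 6410 μatm

pCO2 = 6410 μatm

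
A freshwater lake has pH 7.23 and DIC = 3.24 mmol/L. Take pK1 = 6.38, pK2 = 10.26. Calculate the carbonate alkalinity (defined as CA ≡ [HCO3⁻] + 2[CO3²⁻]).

CA = 2.84 mmol/L

CA = [HCO3⁻] + 2[CO3²⁻] = (α₁ + 2α₂)·DIC
At pH 7.23: [H⁺]/K1 = 10^-0.85 = 0.14125, K2/[H⁺] = 10^-3.03 = 0.00093325
α₁ = 1/(1 + 0.14125 + 0.00093325) = 1/1.1422 = 0.8755; α₂ = α₁·K2/[H⁺] = 0.0008171
α₁ + 2α₂ = 0.8771
CA = 0.8771 × 3.24 = 2.84 mmol/L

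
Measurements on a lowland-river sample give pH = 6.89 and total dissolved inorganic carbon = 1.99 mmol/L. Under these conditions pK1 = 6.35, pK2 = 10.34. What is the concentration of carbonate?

α₂ = 1 / (1 + [H⁺]/K2 + [H⁺]²/(K1K2)) = 1 / (1 + 10^+3.45 + 10^+2.91)
   = 1 / (1 + 2818.4 + 812.83) = 1/3632.2 = 0.0002753
[CO3²⁻] = α₂ × DIC = 0.0002753 × 1.99 = 0.000548 mmol/L = 0.548 μmol/L

[CO3²⁻] = 0.548 μmol/L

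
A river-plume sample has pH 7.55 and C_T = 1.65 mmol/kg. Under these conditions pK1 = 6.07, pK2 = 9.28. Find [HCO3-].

[HCO3⁻] = 1.57 mmol/kg

α₁ = 1 / (1 + [H⁺]/K1 + K2/[H⁺]) = 1 / (1 + 10^-1.48 + 10^-1.73)
   = 1 / (1 + 0.033113 + 0.018621) = 1/1.0517 = 0.9508
[HCO3⁻] = α₁ × DIC = 0.9508 × 1.65 = 1.57 mmol/kg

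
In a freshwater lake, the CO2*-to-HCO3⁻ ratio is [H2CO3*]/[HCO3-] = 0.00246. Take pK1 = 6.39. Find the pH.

pH = 9.00

From K1 = [H⁺][HCO3-]/[H2CO3*]:  pH = pK1 − log₁₀([H2CO3*]/[HCO3-])
log₁₀(0.00246) = -2.609
pH = 6.39 − (-2.609) = 9.00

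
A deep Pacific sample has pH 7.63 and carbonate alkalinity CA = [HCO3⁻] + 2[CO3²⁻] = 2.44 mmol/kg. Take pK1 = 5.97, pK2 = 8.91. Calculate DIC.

CA = [HCO3⁻] + 2[CO3²⁻] = (α₁ + 2α₂)·DIC
At pH 7.63: [H⁺]/K1 = 10^-1.66 = 0.021878, K2/[H⁺] = 10^-1.28 = 0.052481
α₁ = 1/(1 + 0.021878 + 0.052481) = 1/1.0744 = 0.9308; α₂ = α₁·K2/[H⁺] = 0.04885
α₁ + 2α₂ = 1.0285
DIC = CA / (α₁ + 2α₂) = 2.44 / 1.0285 = 2.37 mmol/kg

DIC = 2.37 mmol/kg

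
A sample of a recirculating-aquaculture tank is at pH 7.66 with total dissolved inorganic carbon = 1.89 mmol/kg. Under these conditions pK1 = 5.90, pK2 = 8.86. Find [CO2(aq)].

[CO2*] = 0.0304 mmol/kg

α₀ = 1 / (1 + K1/[H⁺] + K1K2/[H⁺]²) = 1 / (1 + 10^+1.76 + 10^+0.56)
   = 1 / (1 + 57.544 + 3.6308) = 1/62.175 = 0.01608
[CO2*] = α₀ × DIC = 0.01608 × 1.89 = 0.0304 mmol/kg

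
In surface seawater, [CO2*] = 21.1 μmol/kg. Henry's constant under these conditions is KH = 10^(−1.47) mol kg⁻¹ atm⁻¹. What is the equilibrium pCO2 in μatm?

pCO2 = 623 μatm

KH = 10^(−1.47) = 3.388×10^-2 mol kg⁻¹ atm⁻¹
pCO2 = [CO2*]/KH = 21.1×10^-6 / 3.388×10^-2 = 6.23×10^-4 atm = 623 μatm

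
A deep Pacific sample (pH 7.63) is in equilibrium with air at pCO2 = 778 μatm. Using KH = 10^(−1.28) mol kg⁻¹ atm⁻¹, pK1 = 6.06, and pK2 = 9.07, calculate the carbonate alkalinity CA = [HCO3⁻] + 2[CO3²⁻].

[CO2*] = KH · pCO2 = 10^(−1.28) × 778×10^-6 = 4.083×10^-5 mol/kg
α₀ = 1/(1 + K1/[H⁺] + K1K2/[H⁺]²) = 1/(1 + 10^+1.57 + 10^+0.13) = 0.02531
DIC = [CO2*]/α₀ = 4.083×10^-5 / 0.02531 = 1.613 mmol/kg
CA = (α₁ + 2α₂)·DIC = (0.9405 + 2×0.03415) × 1.613 = 1.63 mmol/kg

CA = 1.63 mmol/kg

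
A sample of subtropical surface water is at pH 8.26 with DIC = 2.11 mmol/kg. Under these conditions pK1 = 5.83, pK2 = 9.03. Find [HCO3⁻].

[HCO3⁻] = 1.80 mmol/kg

α₁ = 1 / (1 + [H⁺]/K1 + K2/[H⁺]) = 1 / (1 + 10^-2.43 + 10^-0.77)
   = 1 / (1 + 0.0037154 + 0.16982) = 1/1.1735 = 0.8521
[HCO3⁻] = α₁ × DIC = 0.8521 × 2.11 = 1.80 mmol/kg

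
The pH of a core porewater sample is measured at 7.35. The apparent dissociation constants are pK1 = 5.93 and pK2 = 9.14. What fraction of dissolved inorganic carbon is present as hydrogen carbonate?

α₁ = 1 / (1 + [H⁺]/K1 + K2/[H⁺]) = 1 / (1 + 10^-1.42 + 10^-1.79)
   = 1 / (1 + 0.038019 + 0.016218) = 1/1.0542 = 0.9486

α₁ = 0.949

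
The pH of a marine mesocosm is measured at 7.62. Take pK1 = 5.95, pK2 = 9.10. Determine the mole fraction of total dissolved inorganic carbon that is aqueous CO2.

α₀ = 0.0203

α₀ = 1 / (1 + K1/[H⁺] + K1K2/[H⁺]²) = 1 / (1 + 10^+1.67 + 10^+0.19)
   = 1 / (1 + 46.774 + 1.5488) = 1/49.322 = 0.02027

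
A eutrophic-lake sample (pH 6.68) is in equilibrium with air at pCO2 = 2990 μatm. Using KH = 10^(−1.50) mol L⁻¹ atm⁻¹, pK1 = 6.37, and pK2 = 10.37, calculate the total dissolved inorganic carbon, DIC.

[CO2*] = KH · pCO2 = 10^(−1.50) × 2990×10^-6 = 9.455×10^-5 mol/L
α₀ = 1/(1 + K1/[H⁺] + K1K2/[H⁺]²) = 1/(1 + 10^+0.31 + 10^-3.38) = 0.3287
DIC = [CO2*]/α₀ = 9.455×10^-5 / 0.3287 = 0.288 mmol/L

DIC = 0.288 mmol/L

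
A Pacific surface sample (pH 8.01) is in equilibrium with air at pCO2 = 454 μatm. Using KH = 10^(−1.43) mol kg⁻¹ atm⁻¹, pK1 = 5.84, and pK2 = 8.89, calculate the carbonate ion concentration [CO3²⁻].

[CO2*] = KH · pCO2 = 10^(−1.43) × 454×10^-6 = 1.687×10^-5 mol/kg
α₀ = 1/(1 + K1/[H⁺] + K1K2/[H⁺]²) = 1/(1 + 10^+2.17 + 10^+1.29) = 0.005938
DIC = [CO2*]/α₀ = 1.687×10^-5 / 0.005938 = 2.841 mmol/kg
[CO3²⁻] = α₂·DIC; α₂ = 0.1158, so [CO3²⁻] = 0.1158 × 2.841 = 0.329 mmol/kg

[CO3²⁻] = 0.329 mmol/kg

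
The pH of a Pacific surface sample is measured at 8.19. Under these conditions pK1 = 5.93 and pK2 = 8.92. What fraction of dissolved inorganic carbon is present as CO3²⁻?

α₂ = 0.156

α₂ = 1 / (1 + [H⁺]/K2 + [H⁺]²/(K1K2)) = 1 / (1 + 10^+0.73 + 10^-1.53)
   = 1 / (1 + 5.3703 + 0.029512) = 1/6.3998 = 0.1563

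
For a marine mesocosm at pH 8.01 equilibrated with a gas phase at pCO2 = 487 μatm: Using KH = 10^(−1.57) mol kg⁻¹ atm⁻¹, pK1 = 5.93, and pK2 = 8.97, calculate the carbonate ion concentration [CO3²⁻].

[CO3²⁻] = 0.173 mmol/kg

[CO2*] = KH · pCO2 = 10^(−1.57) × 487×10^-6 = 1.311×10^-5 mol/kg
α₀ = 1/(1 + K1/[H⁺] + K1K2/[H⁺]²) = 1/(1 + 10^+2.08 + 10^+1.12) = 0.007440
DIC = [CO2*]/α₀ = 1.311×10^-5 / 0.007440 = 1.762 mmol/kg
[CO3²⁻] = α₂·DIC; α₂ = 0.09808, so [CO3²⁻] = 0.09808 × 1.762 = 0.173 mmol/kg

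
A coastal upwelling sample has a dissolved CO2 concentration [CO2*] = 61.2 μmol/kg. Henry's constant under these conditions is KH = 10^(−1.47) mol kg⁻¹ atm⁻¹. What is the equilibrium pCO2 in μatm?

pCO2 = 1810 μatm

KH = 10^(−1.47) = 3.388×10^-2 mol kg⁻¹ atm⁻¹
pCO2 = [CO2*]/KH = 61.2×10^-6 / 3.388×10^-2 = 1.81×10^-3 atm = 1810 μatm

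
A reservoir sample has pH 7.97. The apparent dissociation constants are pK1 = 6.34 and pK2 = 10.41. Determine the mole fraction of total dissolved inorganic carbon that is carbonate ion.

α₂ = 1 / (1 + [H⁺]/K2 + [H⁺]²/(K1K2)) = 1 / (1 + 10^+2.44 + 10^+0.81)
   = 1 / (1 + 275.42 + 6.4565) = 1/282.88 = 0.003535

α₂ = 0.00354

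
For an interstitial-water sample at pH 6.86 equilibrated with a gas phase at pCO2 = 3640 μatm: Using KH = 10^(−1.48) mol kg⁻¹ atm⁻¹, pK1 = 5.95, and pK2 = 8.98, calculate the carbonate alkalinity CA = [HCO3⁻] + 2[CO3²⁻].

CA = 0.995 mmol/kg

[CO2*] = KH · pCO2 = 10^(−1.48) × 3640×10^-6 = 1.205×10^-4 mol/kg
α₀ = 1/(1 + K1/[H⁺] + K1K2/[H⁺]²) = 1/(1 + 10^+0.91 + 10^-1.21) = 0.1088
DIC = [CO2*]/α₀ = 1.205×10^-4 / 0.1088 = 1.108 mmol/kg
CA = (α₁ + 2α₂)·DIC = (0.8845 + 2×0.006709) × 1.108 = 0.995 mmol/kg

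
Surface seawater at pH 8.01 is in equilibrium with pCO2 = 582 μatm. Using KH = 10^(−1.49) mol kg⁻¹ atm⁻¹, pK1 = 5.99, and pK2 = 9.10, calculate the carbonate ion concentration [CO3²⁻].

[CO3²⁻] = 0.160 mmol/kg

[CO2*] = KH · pCO2 = 10^(−1.49) × 582×10^-6 = 1.883×10^-5 mol/kg
α₀ = 1/(1 + K1/[H⁺] + K1K2/[H⁺]²) = 1/(1 + 10^+2.02 + 10^+0.93) = 0.008755
DIC = [CO2*]/α₀ = 1.883×10^-5 / 0.008755 = 2.151 mmol/kg
[CO3²⁻] = α₂·DIC; α₂ = 0.07451, so [CO3²⁻] = 0.07451 × 2.151 = 0.160 mmol/kg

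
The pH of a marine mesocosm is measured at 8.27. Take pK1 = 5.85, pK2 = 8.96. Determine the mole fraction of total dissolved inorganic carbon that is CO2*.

α₀ = 1 / (1 + K1/[H⁺] + K1K2/[H⁺]²) = 1 / (1 + 10^+2.42 + 10^+1.73)
   = 1 / (1 + 263.03 + 53.703) = 1/317.73 = 0.003147

α₀ = 0.00315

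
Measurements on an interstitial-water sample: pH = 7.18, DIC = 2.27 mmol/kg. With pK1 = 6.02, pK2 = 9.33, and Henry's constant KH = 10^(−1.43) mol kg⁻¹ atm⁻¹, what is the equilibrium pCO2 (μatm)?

pCO2 = 3930 μatm

α₀ = 1 / (1 + K1/[H⁺] + K1K2/[H⁺]²) = 1 / (1 + 10^+1.16 + 10^-0.99)
   = 1 / (1 + 14.454 + 0.10233) = 1/15.557 = 0.06428
[CO2*] = α₀ × DIC = 0.06428 × 2.27 = 0.1459 mmol/kg
pCO2 = [CO2*]/KH = 1.459×10^-4 / 3.715×10^-2 = 3930 μatm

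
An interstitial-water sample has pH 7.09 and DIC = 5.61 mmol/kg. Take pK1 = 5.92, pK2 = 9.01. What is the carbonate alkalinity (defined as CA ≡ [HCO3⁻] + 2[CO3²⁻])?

CA = [HCO3⁻] + 2[CO3²⁻] = (α₁ + 2α₂)·DIC
At pH 7.09: [H⁺]/K1 = 10^-1.17 = 0.067608, K2/[H⁺] = 10^-1.92 = 0.012023
α₁ = 1/(1 + 0.067608 + 0.012023) = 1/1.0796 = 0.9262; α₂ = α₁·K2/[H⁺] = 0.01114
α₁ + 2α₂ = 0.9485
CA = 0.9485 × 5.61 = 5.32 mmol/kg

CA = 5.32 mmol/kg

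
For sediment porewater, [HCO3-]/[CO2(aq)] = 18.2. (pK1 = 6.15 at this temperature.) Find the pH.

pH = 7.41

From K1 = [H⁺][HCO3-]/[CO2(aq)]:  pH = pK1 + log₁₀([HCO3-]/[CO2(aq)])
log₁₀(18.2) = +1.260
pH = 6.15 + (+1.260) = 7.41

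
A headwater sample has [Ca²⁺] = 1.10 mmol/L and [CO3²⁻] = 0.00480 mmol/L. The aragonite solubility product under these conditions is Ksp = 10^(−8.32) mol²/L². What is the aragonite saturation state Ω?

Ksp = 10^(−8.32) = 4.786×10^-9
Ω = [Ca²⁺][CO3²⁻]/Ksp = (1.10×10^-3)(0.00480×10^-3) / 4.786×10^-9 = 1.10

Ω = 1.10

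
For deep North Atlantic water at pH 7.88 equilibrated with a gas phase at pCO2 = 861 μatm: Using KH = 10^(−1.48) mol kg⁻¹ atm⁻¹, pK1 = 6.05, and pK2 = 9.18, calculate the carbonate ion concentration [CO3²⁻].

[CO3²⁻] = 0.0966 mmol/kg

[CO2*] = KH · pCO2 = 10^(−1.48) × 861×10^-6 = 2.851×10^-5 mol/kg
α₀ = 1/(1 + K1/[H⁺] + K1K2/[H⁺]²) = 1/(1 + 10^+1.83 + 10^+0.53) = 0.01389
DIC = [CO2*]/α₀ = 2.851×10^-5 / 0.01389 = 2.053 mmol/kg
[CO3²⁻] = α₂·DIC; α₂ = 0.04706, so [CO3²⁻] = 0.04706 × 2.053 = 0.0966 mmol/kg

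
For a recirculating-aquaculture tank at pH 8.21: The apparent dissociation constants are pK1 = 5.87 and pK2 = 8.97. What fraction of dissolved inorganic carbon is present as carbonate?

α₂ = 1 / (1 + [H⁺]/K2 + [H⁺]²/(K1K2)) = 1 / (1 + 10^+0.76 + 10^-1.58)
   = 1 / (1 + 5.7544 + 0.026303) = 1/6.7807 = 0.1475

α₂ = 0.147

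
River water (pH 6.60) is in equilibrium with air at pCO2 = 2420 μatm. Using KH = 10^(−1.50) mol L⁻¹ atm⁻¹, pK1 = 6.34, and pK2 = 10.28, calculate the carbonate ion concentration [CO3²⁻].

[CO2*] = KH · pCO2 = 10^(−1.50) × 2420×10^-6 = 7.653×10^-5 mol/L
α₀ = 1/(1 + K1/[H⁺] + K1K2/[H⁺]²) = 1/(1 + 10^+0.26 + 10^-3.42) = 0.3546
DIC = [CO2*]/α₀ = 7.653×10^-5 / 0.3546 = 0.2158 mmol/L
[CO3²⁻] = α₂·DIC; α₂ = 0.0001348, so [CO3²⁻] = 0.0001348 × 0.2158 = 2.91×10^-5 mmol/L = 0.0291 μmol/L

[CO3²⁻] = 0.0291 μmol/L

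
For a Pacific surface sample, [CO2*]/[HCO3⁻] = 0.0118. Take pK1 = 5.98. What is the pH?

pH = 7.91

From K1 = [H⁺][HCO3⁻]/[CO2*]:  pH = pK1 − log₁₀([CO2*]/[HCO3⁻])
log₁₀(0.0118) = -1.928
pH = 5.98 − (-1.928) = 7.91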